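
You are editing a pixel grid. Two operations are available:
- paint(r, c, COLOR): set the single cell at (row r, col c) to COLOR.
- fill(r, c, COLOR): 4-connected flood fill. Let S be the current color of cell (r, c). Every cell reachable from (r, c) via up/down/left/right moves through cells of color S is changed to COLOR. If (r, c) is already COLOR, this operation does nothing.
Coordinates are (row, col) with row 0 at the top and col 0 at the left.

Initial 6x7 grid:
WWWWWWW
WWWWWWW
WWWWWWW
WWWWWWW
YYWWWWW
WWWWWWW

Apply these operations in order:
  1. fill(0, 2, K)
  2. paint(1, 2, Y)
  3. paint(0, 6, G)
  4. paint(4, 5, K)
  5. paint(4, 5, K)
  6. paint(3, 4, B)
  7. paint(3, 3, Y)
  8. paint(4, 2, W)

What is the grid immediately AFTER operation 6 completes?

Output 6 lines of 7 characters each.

After op 1 fill(0,2,K) [40 cells changed]:
KKKKKKK
KKKKKKK
KKKKKKK
KKKKKKK
YYKKKKK
KKKKKKK
After op 2 paint(1,2,Y):
KKKKKKK
KKYKKKK
KKKKKKK
KKKKKKK
YYKKKKK
KKKKKKK
After op 3 paint(0,6,G):
KKKKKKG
KKYKKKK
KKKKKKK
KKKKKKK
YYKKKKK
KKKKKKK
After op 4 paint(4,5,K):
KKKKKKG
KKYKKKK
KKKKKKK
KKKKKKK
YYKKKKK
KKKKKKK
After op 5 paint(4,5,K):
KKKKKKG
KKYKKKK
KKKKKKK
KKKKKKK
YYKKKKK
KKKKKKK
After op 6 paint(3,4,B):
KKKKKKG
KKYKKKK
KKKKKKK
KKKKBKK
YYKKKKK
KKKKKKK

Answer: KKKKKKG
KKYKKKK
KKKKKKK
KKKKBKK
YYKKKKK
KKKKKKK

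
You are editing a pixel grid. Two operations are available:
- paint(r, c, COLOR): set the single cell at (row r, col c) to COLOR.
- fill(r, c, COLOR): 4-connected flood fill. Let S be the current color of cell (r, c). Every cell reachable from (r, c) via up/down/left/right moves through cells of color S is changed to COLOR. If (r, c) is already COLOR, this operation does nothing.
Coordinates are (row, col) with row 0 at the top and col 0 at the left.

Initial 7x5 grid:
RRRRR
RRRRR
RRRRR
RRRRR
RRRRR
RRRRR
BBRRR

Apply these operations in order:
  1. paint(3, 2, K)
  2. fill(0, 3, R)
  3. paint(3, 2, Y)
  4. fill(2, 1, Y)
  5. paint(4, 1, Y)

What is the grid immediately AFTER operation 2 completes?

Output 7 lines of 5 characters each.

Answer: RRRRR
RRRRR
RRRRR
RRKRR
RRRRR
RRRRR
BBRRR

Derivation:
After op 1 paint(3,2,K):
RRRRR
RRRRR
RRRRR
RRKRR
RRRRR
RRRRR
BBRRR
After op 2 fill(0,3,R) [0 cells changed]:
RRRRR
RRRRR
RRRRR
RRKRR
RRRRR
RRRRR
BBRRR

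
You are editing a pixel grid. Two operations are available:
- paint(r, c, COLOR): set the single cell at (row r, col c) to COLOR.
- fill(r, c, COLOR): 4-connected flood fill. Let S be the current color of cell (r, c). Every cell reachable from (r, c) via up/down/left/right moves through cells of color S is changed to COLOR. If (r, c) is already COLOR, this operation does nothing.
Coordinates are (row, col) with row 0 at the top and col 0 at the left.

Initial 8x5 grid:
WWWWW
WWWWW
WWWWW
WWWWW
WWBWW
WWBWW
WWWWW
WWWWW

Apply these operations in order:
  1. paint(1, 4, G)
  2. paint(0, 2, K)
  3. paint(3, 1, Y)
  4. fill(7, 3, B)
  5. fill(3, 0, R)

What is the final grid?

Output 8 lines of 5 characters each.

Answer: RRKRR
RRRRG
RRRRR
RYRRR
RRRRR
RRRRR
RRRRR
RRRRR

Derivation:
After op 1 paint(1,4,G):
WWWWW
WWWWG
WWWWW
WWWWW
WWBWW
WWBWW
WWWWW
WWWWW
After op 2 paint(0,2,K):
WWKWW
WWWWG
WWWWW
WWWWW
WWBWW
WWBWW
WWWWW
WWWWW
After op 3 paint(3,1,Y):
WWKWW
WWWWG
WWWWW
WYWWW
WWBWW
WWBWW
WWWWW
WWWWW
After op 4 fill(7,3,B) [35 cells changed]:
BBKBB
BBBBG
BBBBB
BYBBB
BBBBB
BBBBB
BBBBB
BBBBB
After op 5 fill(3,0,R) [37 cells changed]:
RRKRR
RRRRG
RRRRR
RYRRR
RRRRR
RRRRR
RRRRR
RRRRR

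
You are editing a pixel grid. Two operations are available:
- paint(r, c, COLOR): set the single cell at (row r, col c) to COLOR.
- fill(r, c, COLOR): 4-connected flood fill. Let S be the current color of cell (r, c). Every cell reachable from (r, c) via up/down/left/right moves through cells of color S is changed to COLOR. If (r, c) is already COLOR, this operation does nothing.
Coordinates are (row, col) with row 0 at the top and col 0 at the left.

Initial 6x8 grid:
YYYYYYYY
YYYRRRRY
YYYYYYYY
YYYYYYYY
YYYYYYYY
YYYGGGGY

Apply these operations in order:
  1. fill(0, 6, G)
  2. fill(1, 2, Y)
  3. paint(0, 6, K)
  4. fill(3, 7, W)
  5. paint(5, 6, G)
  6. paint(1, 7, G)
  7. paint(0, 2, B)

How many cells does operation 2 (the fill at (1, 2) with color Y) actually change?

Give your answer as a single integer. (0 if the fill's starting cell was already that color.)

Answer: 44

Derivation:
After op 1 fill(0,6,G) [40 cells changed]:
GGGGGGGG
GGGRRRRG
GGGGGGGG
GGGGGGGG
GGGGGGGG
GGGGGGGG
After op 2 fill(1,2,Y) [44 cells changed]:
YYYYYYYY
YYYRRRRY
YYYYYYYY
YYYYYYYY
YYYYYYYY
YYYYYYYY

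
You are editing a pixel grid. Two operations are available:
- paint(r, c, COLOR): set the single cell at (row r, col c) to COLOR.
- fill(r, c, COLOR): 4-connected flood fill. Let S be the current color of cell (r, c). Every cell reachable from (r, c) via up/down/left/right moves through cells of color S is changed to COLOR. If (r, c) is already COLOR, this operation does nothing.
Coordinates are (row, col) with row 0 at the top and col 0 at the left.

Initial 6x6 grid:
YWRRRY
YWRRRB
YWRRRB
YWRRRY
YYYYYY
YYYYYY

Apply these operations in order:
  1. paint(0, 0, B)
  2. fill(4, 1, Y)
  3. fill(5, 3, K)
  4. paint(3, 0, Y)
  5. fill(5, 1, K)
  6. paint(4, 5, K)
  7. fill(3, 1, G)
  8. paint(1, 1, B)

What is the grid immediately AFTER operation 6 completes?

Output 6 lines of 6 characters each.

After op 1 paint(0,0,B):
BWRRRY
YWRRRB
YWRRRB
YWRRRY
YYYYYY
YYYYYY
After op 2 fill(4,1,Y) [0 cells changed]:
BWRRRY
YWRRRB
YWRRRB
YWRRRY
YYYYYY
YYYYYY
After op 3 fill(5,3,K) [16 cells changed]:
BWRRRY
KWRRRB
KWRRRB
KWRRRK
KKKKKK
KKKKKK
After op 4 paint(3,0,Y):
BWRRRY
KWRRRB
KWRRRB
YWRRRK
KKKKKK
KKKKKK
After op 5 fill(5,1,K) [0 cells changed]:
BWRRRY
KWRRRB
KWRRRB
YWRRRK
KKKKKK
KKKKKK
After op 6 paint(4,5,K):
BWRRRY
KWRRRB
KWRRRB
YWRRRK
KKKKKK
KKKKKK

Answer: BWRRRY
KWRRRB
KWRRRB
YWRRRK
KKKKKK
KKKKKK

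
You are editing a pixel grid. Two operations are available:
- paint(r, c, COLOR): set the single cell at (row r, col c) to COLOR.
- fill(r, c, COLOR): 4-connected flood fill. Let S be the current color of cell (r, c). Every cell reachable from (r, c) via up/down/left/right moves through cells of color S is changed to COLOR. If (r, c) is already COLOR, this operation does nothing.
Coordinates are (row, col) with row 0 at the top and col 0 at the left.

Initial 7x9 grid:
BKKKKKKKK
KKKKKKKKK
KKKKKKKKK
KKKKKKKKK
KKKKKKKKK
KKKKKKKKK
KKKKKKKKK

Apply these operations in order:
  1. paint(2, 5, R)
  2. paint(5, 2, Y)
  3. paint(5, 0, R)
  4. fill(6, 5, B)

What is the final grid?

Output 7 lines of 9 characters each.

After op 1 paint(2,5,R):
BKKKKKKKK
KKKKKKKKK
KKKKKRKKK
KKKKKKKKK
KKKKKKKKK
KKKKKKKKK
KKKKKKKKK
After op 2 paint(5,2,Y):
BKKKKKKKK
KKKKKKKKK
KKKKKRKKK
KKKKKKKKK
KKKKKKKKK
KKYKKKKKK
KKKKKKKKK
After op 3 paint(5,0,R):
BKKKKKKKK
KKKKKKKKK
KKKKKRKKK
KKKKKKKKK
KKKKKKKKK
RKYKKKKKK
KKKKKKKKK
After op 4 fill(6,5,B) [59 cells changed]:
BBBBBBBBB
BBBBBBBBB
BBBBBRBBB
BBBBBBBBB
BBBBBBBBB
RBYBBBBBB
BBBBBBBBB

Answer: BBBBBBBBB
BBBBBBBBB
BBBBBRBBB
BBBBBBBBB
BBBBBBBBB
RBYBBBBBB
BBBBBBBBB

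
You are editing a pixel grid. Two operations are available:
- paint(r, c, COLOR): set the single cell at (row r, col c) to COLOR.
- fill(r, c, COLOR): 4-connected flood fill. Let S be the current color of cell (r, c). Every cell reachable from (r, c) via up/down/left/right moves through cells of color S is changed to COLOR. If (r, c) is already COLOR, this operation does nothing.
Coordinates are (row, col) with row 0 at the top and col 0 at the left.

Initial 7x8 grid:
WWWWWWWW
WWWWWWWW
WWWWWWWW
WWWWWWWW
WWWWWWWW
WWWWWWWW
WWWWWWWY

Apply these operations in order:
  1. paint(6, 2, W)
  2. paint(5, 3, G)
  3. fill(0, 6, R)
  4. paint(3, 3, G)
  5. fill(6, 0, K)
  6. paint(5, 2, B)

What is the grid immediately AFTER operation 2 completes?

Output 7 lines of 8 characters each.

After op 1 paint(6,2,W):
WWWWWWWW
WWWWWWWW
WWWWWWWW
WWWWWWWW
WWWWWWWW
WWWWWWWW
WWWWWWWY
After op 2 paint(5,3,G):
WWWWWWWW
WWWWWWWW
WWWWWWWW
WWWWWWWW
WWWWWWWW
WWWGWWWW
WWWWWWWY

Answer: WWWWWWWW
WWWWWWWW
WWWWWWWW
WWWWWWWW
WWWWWWWW
WWWGWWWW
WWWWWWWY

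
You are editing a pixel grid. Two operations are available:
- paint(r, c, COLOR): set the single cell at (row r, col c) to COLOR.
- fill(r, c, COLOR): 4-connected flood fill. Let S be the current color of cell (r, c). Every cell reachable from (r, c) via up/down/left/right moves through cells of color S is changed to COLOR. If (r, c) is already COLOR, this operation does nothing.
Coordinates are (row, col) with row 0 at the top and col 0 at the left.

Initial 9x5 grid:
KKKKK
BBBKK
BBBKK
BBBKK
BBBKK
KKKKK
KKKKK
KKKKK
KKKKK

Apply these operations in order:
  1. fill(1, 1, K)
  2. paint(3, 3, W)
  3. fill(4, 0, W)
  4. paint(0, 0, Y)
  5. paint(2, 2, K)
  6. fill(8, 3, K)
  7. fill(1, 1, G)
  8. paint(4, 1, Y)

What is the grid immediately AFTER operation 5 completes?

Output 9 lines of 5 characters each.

Answer: YWWWW
WWWWW
WWKWW
WWWWW
WWWWW
WWWWW
WWWWW
WWWWW
WWWWW

Derivation:
After op 1 fill(1,1,K) [12 cells changed]:
KKKKK
KKKKK
KKKKK
KKKKK
KKKKK
KKKKK
KKKKK
KKKKK
KKKKK
After op 2 paint(3,3,W):
KKKKK
KKKKK
KKKKK
KKKWK
KKKKK
KKKKK
KKKKK
KKKKK
KKKKK
After op 3 fill(4,0,W) [44 cells changed]:
WWWWW
WWWWW
WWWWW
WWWWW
WWWWW
WWWWW
WWWWW
WWWWW
WWWWW
After op 4 paint(0,0,Y):
YWWWW
WWWWW
WWWWW
WWWWW
WWWWW
WWWWW
WWWWW
WWWWW
WWWWW
After op 5 paint(2,2,K):
YWWWW
WWWWW
WWKWW
WWWWW
WWWWW
WWWWW
WWWWW
WWWWW
WWWWW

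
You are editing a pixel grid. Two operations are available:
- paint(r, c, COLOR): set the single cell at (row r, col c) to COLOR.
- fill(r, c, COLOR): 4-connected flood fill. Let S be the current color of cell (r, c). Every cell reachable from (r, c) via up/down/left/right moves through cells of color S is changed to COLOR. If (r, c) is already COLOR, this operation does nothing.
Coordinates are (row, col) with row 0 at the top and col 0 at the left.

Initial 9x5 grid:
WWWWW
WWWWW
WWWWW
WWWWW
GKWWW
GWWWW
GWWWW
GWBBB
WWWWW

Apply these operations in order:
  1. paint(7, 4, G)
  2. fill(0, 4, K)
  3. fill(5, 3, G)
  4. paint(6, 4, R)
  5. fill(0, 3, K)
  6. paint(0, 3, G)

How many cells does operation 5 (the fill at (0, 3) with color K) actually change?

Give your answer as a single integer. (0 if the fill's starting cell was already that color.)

Answer: 42

Derivation:
After op 1 paint(7,4,G):
WWWWW
WWWWW
WWWWW
WWWWW
GKWWW
GWWWW
GWWWW
GWBBG
WWWWW
After op 2 fill(0,4,K) [37 cells changed]:
KKKKK
KKKKK
KKKKK
KKKKK
GKKKK
GKKKK
GKKKK
GKBBG
KKKKK
After op 3 fill(5,3,G) [38 cells changed]:
GGGGG
GGGGG
GGGGG
GGGGG
GGGGG
GGGGG
GGGGG
GGBBG
GGGGG
After op 4 paint(6,4,R):
GGGGG
GGGGG
GGGGG
GGGGG
GGGGG
GGGGG
GGGGR
GGBBG
GGGGG
After op 5 fill(0,3,K) [42 cells changed]:
KKKKK
KKKKK
KKKKK
KKKKK
KKKKK
KKKKK
KKKKR
KKBBK
KKKKK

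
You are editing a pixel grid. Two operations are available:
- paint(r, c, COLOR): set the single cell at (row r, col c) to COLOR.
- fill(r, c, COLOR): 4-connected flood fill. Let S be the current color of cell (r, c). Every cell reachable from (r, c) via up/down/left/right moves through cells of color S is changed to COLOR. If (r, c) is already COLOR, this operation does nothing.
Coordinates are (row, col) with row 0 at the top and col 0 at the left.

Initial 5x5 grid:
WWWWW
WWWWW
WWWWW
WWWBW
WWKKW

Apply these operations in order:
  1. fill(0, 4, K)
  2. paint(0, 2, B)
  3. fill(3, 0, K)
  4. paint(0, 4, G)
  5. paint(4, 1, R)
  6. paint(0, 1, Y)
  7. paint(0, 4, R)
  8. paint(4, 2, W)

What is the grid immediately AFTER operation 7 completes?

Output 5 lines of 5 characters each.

After op 1 fill(0,4,K) [22 cells changed]:
KKKKK
KKKKK
KKKKK
KKKBK
KKKKK
After op 2 paint(0,2,B):
KKBKK
KKKKK
KKKKK
KKKBK
KKKKK
After op 3 fill(3,0,K) [0 cells changed]:
KKBKK
KKKKK
KKKKK
KKKBK
KKKKK
After op 4 paint(0,4,G):
KKBKG
KKKKK
KKKKK
KKKBK
KKKKK
After op 5 paint(4,1,R):
KKBKG
KKKKK
KKKKK
KKKBK
KRKKK
After op 6 paint(0,1,Y):
KYBKG
KKKKK
KKKKK
KKKBK
KRKKK
After op 7 paint(0,4,R):
KYBKR
KKKKK
KKKKK
KKKBK
KRKKK

Answer: KYBKR
KKKKK
KKKKK
KKKBK
KRKKK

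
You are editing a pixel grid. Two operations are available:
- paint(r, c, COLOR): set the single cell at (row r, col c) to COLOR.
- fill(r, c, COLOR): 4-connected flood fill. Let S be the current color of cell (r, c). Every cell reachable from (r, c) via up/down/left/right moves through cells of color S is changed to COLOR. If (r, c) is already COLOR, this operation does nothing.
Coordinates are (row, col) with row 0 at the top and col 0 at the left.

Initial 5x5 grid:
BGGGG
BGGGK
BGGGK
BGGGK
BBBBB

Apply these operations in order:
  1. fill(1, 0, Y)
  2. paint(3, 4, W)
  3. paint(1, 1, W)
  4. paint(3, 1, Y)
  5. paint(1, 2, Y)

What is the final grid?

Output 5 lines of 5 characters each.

After op 1 fill(1,0,Y) [9 cells changed]:
YGGGG
YGGGK
YGGGK
YGGGK
YYYYY
After op 2 paint(3,4,W):
YGGGG
YGGGK
YGGGK
YGGGW
YYYYY
After op 3 paint(1,1,W):
YGGGG
YWGGK
YGGGK
YGGGW
YYYYY
After op 4 paint(3,1,Y):
YGGGG
YWGGK
YGGGK
YYGGW
YYYYY
After op 5 paint(1,2,Y):
YGGGG
YWYGK
YGGGK
YYGGW
YYYYY

Answer: YGGGG
YWYGK
YGGGK
YYGGW
YYYYY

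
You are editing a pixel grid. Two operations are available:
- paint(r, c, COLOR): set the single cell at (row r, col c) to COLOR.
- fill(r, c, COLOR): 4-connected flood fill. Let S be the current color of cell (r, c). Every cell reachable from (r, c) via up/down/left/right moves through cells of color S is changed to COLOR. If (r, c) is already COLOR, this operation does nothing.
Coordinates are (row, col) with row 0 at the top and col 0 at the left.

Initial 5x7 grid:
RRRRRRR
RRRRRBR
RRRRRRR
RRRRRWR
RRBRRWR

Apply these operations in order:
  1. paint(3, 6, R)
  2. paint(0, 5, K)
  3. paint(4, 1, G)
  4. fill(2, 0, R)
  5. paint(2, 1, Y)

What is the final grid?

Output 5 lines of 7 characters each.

After op 1 paint(3,6,R):
RRRRRRR
RRRRRBR
RRRRRRR
RRRRRWR
RRBRRWR
After op 2 paint(0,5,K):
RRRRRKR
RRRRRBR
RRRRRRR
RRRRRWR
RRBRRWR
After op 3 paint(4,1,G):
RRRRRKR
RRRRRBR
RRRRRRR
RRRRRWR
RGBRRWR
After op 4 fill(2,0,R) [0 cells changed]:
RRRRRKR
RRRRRBR
RRRRRRR
RRRRRWR
RGBRRWR
After op 5 paint(2,1,Y):
RRRRRKR
RRRRRBR
RYRRRRR
RRRRRWR
RGBRRWR

Answer: RRRRRKR
RRRRRBR
RYRRRRR
RRRRRWR
RGBRRWR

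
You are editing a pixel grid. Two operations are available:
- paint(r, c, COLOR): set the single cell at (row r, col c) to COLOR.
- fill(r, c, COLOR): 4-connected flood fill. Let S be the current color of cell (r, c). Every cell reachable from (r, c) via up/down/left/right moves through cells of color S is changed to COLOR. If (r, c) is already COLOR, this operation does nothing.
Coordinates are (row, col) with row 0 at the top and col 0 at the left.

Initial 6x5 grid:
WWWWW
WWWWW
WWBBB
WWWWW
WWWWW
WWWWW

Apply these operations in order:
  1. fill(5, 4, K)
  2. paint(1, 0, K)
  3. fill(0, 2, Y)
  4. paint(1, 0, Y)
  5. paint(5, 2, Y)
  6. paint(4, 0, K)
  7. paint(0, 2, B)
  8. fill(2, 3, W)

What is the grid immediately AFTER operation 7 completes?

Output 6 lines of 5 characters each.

After op 1 fill(5,4,K) [27 cells changed]:
KKKKK
KKKKK
KKBBB
KKKKK
KKKKK
KKKKK
After op 2 paint(1,0,K):
KKKKK
KKKKK
KKBBB
KKKKK
KKKKK
KKKKK
After op 3 fill(0,2,Y) [27 cells changed]:
YYYYY
YYYYY
YYBBB
YYYYY
YYYYY
YYYYY
After op 4 paint(1,0,Y):
YYYYY
YYYYY
YYBBB
YYYYY
YYYYY
YYYYY
After op 5 paint(5,2,Y):
YYYYY
YYYYY
YYBBB
YYYYY
YYYYY
YYYYY
After op 6 paint(4,0,K):
YYYYY
YYYYY
YYBBB
YYYYY
KYYYY
YYYYY
After op 7 paint(0,2,B):
YYBYY
YYYYY
YYBBB
YYYYY
KYYYY
YYYYY

Answer: YYBYY
YYYYY
YYBBB
YYYYY
KYYYY
YYYYY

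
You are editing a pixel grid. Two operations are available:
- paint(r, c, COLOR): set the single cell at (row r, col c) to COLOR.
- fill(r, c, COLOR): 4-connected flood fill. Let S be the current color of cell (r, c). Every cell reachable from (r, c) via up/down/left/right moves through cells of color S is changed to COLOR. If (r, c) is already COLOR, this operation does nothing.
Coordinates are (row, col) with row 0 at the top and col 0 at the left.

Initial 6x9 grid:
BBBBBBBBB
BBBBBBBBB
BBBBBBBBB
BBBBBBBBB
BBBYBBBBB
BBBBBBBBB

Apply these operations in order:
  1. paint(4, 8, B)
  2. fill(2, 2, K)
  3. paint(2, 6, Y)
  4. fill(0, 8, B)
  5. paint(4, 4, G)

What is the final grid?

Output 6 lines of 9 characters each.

Answer: BBBBBBBBB
BBBBBBBBB
BBBBBBYBB
BBBBBBBBB
BBBYGBBBB
BBBBBBBBB

Derivation:
After op 1 paint(4,8,B):
BBBBBBBBB
BBBBBBBBB
BBBBBBBBB
BBBBBBBBB
BBBYBBBBB
BBBBBBBBB
After op 2 fill(2,2,K) [53 cells changed]:
KKKKKKKKK
KKKKKKKKK
KKKKKKKKK
KKKKKKKKK
KKKYKKKKK
KKKKKKKKK
After op 3 paint(2,6,Y):
KKKKKKKKK
KKKKKKKKK
KKKKKKYKK
KKKKKKKKK
KKKYKKKKK
KKKKKKKKK
After op 4 fill(0,8,B) [52 cells changed]:
BBBBBBBBB
BBBBBBBBB
BBBBBBYBB
BBBBBBBBB
BBBYBBBBB
BBBBBBBBB
After op 5 paint(4,4,G):
BBBBBBBBB
BBBBBBBBB
BBBBBBYBB
BBBBBBBBB
BBBYGBBBB
BBBBBBBBB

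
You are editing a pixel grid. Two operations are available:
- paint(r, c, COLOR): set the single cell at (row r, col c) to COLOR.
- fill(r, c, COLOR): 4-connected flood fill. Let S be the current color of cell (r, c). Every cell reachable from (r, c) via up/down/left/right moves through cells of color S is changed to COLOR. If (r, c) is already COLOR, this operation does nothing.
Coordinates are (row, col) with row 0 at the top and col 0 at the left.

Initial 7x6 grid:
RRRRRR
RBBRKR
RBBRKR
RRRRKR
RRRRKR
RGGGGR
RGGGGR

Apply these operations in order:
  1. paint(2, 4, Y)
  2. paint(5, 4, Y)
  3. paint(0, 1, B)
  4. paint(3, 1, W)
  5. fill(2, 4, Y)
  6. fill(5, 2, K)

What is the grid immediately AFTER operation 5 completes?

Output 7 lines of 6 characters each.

Answer: RBRRRR
RBBRKR
RBBRYR
RWRRKR
RRRRKR
RGGGYR
RGGGGR

Derivation:
After op 1 paint(2,4,Y):
RRRRRR
RBBRKR
RBBRYR
RRRRKR
RRRRKR
RGGGGR
RGGGGR
After op 2 paint(5,4,Y):
RRRRRR
RBBRKR
RBBRYR
RRRRKR
RRRRKR
RGGGYR
RGGGGR
After op 3 paint(0,1,B):
RBRRRR
RBBRKR
RBBRYR
RRRRKR
RRRRKR
RGGGYR
RGGGGR
After op 4 paint(3,1,W):
RBRRRR
RBBRKR
RBBRYR
RWRRKR
RRRRKR
RGGGYR
RGGGGR
After op 5 fill(2,4,Y) [0 cells changed]:
RBRRRR
RBBRKR
RBBRYR
RWRRKR
RRRRKR
RGGGYR
RGGGGR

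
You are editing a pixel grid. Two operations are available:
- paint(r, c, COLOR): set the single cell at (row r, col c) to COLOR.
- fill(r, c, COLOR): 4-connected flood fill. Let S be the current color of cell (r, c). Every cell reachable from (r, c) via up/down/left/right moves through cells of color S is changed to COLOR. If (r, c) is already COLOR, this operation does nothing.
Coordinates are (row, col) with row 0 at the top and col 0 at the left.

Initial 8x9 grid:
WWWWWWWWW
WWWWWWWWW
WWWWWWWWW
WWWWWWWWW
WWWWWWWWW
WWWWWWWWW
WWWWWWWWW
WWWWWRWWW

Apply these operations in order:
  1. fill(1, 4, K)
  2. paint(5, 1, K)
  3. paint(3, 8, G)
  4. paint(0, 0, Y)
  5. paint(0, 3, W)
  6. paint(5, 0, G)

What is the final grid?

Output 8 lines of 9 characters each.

Answer: YKKWKKKKK
KKKKKKKKK
KKKKKKKKK
KKKKKKKKG
KKKKKKKKK
GKKKKKKKK
KKKKKKKKK
KKKKKRKKK

Derivation:
After op 1 fill(1,4,K) [71 cells changed]:
KKKKKKKKK
KKKKKKKKK
KKKKKKKKK
KKKKKKKKK
KKKKKKKKK
KKKKKKKKK
KKKKKKKKK
KKKKKRKKK
After op 2 paint(5,1,K):
KKKKKKKKK
KKKKKKKKK
KKKKKKKKK
KKKKKKKKK
KKKKKKKKK
KKKKKKKKK
KKKKKKKKK
KKKKKRKKK
After op 3 paint(3,8,G):
KKKKKKKKK
KKKKKKKKK
KKKKKKKKK
KKKKKKKKG
KKKKKKKKK
KKKKKKKKK
KKKKKKKKK
KKKKKRKKK
After op 4 paint(0,0,Y):
YKKKKKKKK
KKKKKKKKK
KKKKKKKKK
KKKKKKKKG
KKKKKKKKK
KKKKKKKKK
KKKKKKKKK
KKKKKRKKK
After op 5 paint(0,3,W):
YKKWKKKKK
KKKKKKKKK
KKKKKKKKK
KKKKKKKKG
KKKKKKKKK
KKKKKKKKK
KKKKKKKKK
KKKKKRKKK
After op 6 paint(5,0,G):
YKKWKKKKK
KKKKKKKKK
KKKKKKKKK
KKKKKKKKG
KKKKKKKKK
GKKKKKKKK
KKKKKKKKK
KKKKKRKKK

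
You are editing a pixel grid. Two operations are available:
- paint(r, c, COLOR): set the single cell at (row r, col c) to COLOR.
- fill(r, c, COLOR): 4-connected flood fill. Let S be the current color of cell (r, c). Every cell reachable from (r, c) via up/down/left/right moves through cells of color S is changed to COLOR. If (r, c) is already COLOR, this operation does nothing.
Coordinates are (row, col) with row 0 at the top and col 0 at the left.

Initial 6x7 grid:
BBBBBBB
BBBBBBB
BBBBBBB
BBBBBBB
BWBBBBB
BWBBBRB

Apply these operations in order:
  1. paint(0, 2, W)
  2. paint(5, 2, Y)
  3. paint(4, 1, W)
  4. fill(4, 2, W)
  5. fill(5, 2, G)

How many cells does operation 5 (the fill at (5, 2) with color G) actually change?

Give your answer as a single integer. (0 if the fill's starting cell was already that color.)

Answer: 1

Derivation:
After op 1 paint(0,2,W):
BBWBBBB
BBBBBBB
BBBBBBB
BBBBBBB
BWBBBBB
BWBBBRB
After op 2 paint(5,2,Y):
BBWBBBB
BBBBBBB
BBBBBBB
BBBBBBB
BWBBBBB
BWYBBRB
After op 3 paint(4,1,W):
BBWBBBB
BBBBBBB
BBBBBBB
BBBBBBB
BWBBBBB
BWYBBRB
After op 4 fill(4,2,W) [37 cells changed]:
WWWWWWW
WWWWWWW
WWWWWWW
WWWWWWW
WWWWWWW
WWYWWRW
After op 5 fill(5,2,G) [1 cells changed]:
WWWWWWW
WWWWWWW
WWWWWWW
WWWWWWW
WWWWWWW
WWGWWRW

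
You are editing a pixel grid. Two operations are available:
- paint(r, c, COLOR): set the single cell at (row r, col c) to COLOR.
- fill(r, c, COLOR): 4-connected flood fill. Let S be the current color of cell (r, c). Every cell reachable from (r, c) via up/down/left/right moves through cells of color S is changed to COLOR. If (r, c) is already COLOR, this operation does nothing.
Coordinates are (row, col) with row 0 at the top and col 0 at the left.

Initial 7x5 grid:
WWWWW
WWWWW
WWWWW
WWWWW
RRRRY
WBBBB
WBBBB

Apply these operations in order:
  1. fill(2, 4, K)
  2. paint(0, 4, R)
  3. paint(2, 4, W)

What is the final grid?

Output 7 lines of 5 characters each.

Answer: KKKKR
KKKKK
KKKKW
KKKKK
RRRRY
WBBBB
WBBBB

Derivation:
After op 1 fill(2,4,K) [20 cells changed]:
KKKKK
KKKKK
KKKKK
KKKKK
RRRRY
WBBBB
WBBBB
After op 2 paint(0,4,R):
KKKKR
KKKKK
KKKKK
KKKKK
RRRRY
WBBBB
WBBBB
After op 3 paint(2,4,W):
KKKKR
KKKKK
KKKKW
KKKKK
RRRRY
WBBBB
WBBBB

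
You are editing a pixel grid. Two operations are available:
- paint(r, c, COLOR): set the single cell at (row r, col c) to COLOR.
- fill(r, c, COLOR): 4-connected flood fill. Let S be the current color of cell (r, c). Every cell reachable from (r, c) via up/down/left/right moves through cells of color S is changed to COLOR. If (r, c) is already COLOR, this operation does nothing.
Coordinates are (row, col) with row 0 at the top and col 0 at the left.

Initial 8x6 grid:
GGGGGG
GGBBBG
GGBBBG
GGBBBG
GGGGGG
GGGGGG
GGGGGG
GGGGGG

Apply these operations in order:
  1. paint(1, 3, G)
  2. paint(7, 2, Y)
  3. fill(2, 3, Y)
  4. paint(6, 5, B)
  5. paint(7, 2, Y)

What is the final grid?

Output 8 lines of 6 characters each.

After op 1 paint(1,3,G):
GGGGGG
GGBGBG
GGBBBG
GGBBBG
GGGGGG
GGGGGG
GGGGGG
GGGGGG
After op 2 paint(7,2,Y):
GGGGGG
GGBGBG
GGBBBG
GGBBBG
GGGGGG
GGGGGG
GGGGGG
GGYGGG
After op 3 fill(2,3,Y) [8 cells changed]:
GGGGGG
GGYGYG
GGYYYG
GGYYYG
GGGGGG
GGGGGG
GGGGGG
GGYGGG
After op 4 paint(6,5,B):
GGGGGG
GGYGYG
GGYYYG
GGYYYG
GGGGGG
GGGGGG
GGGGGB
GGYGGG
After op 5 paint(7,2,Y):
GGGGGG
GGYGYG
GGYYYG
GGYYYG
GGGGGG
GGGGGG
GGGGGB
GGYGGG

Answer: GGGGGG
GGYGYG
GGYYYG
GGYYYG
GGGGGG
GGGGGG
GGGGGB
GGYGGG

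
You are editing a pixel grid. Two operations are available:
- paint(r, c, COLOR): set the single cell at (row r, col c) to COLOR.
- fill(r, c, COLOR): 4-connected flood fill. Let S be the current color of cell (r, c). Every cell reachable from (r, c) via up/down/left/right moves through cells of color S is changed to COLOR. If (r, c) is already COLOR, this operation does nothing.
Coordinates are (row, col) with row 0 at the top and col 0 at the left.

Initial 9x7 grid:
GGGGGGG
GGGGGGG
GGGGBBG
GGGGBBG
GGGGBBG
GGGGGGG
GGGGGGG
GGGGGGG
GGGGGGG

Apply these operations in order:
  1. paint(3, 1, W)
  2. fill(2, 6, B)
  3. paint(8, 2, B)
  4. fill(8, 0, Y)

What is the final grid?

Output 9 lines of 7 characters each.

After op 1 paint(3,1,W):
GGGGGGG
GGGGGGG
GGGGBBG
GWGGBBG
GGGGBBG
GGGGGGG
GGGGGGG
GGGGGGG
GGGGGGG
After op 2 fill(2,6,B) [56 cells changed]:
BBBBBBB
BBBBBBB
BBBBBBB
BWBBBBB
BBBBBBB
BBBBBBB
BBBBBBB
BBBBBBB
BBBBBBB
After op 3 paint(8,2,B):
BBBBBBB
BBBBBBB
BBBBBBB
BWBBBBB
BBBBBBB
BBBBBBB
BBBBBBB
BBBBBBB
BBBBBBB
After op 4 fill(8,0,Y) [62 cells changed]:
YYYYYYY
YYYYYYY
YYYYYYY
YWYYYYY
YYYYYYY
YYYYYYY
YYYYYYY
YYYYYYY
YYYYYYY

Answer: YYYYYYY
YYYYYYY
YYYYYYY
YWYYYYY
YYYYYYY
YYYYYYY
YYYYYYY
YYYYYYY
YYYYYYY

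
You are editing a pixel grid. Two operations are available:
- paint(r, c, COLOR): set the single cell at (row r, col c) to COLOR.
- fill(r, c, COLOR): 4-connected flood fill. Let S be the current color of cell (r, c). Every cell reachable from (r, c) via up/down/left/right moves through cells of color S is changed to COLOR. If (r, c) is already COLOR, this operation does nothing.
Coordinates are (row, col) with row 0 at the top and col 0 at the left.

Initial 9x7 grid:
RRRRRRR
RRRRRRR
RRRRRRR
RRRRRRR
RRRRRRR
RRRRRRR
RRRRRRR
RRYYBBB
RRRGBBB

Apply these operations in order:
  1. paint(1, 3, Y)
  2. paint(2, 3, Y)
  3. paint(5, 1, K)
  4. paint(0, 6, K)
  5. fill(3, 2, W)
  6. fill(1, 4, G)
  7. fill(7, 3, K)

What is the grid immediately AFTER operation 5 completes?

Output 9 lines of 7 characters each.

Answer: WWWWWWK
WWWYWWW
WWWYWWW
WWWWWWW
WWWWWWW
WKWWWWW
WWWWWWW
WWYYBBB
WWWGBBB

Derivation:
After op 1 paint(1,3,Y):
RRRRRRR
RRRYRRR
RRRRRRR
RRRRRRR
RRRRRRR
RRRRRRR
RRRRRRR
RRYYBBB
RRRGBBB
After op 2 paint(2,3,Y):
RRRRRRR
RRRYRRR
RRRYRRR
RRRRRRR
RRRRRRR
RRRRRRR
RRRRRRR
RRYYBBB
RRRGBBB
After op 3 paint(5,1,K):
RRRRRRR
RRRYRRR
RRRYRRR
RRRRRRR
RRRRRRR
RKRRRRR
RRRRRRR
RRYYBBB
RRRGBBB
After op 4 paint(0,6,K):
RRRRRRK
RRRYRRR
RRRYRRR
RRRRRRR
RRRRRRR
RKRRRRR
RRRRRRR
RRYYBBB
RRRGBBB
After op 5 fill(3,2,W) [50 cells changed]:
WWWWWWK
WWWYWWW
WWWYWWW
WWWWWWW
WWWWWWW
WKWWWWW
WWWWWWW
WWYYBBB
WWWGBBB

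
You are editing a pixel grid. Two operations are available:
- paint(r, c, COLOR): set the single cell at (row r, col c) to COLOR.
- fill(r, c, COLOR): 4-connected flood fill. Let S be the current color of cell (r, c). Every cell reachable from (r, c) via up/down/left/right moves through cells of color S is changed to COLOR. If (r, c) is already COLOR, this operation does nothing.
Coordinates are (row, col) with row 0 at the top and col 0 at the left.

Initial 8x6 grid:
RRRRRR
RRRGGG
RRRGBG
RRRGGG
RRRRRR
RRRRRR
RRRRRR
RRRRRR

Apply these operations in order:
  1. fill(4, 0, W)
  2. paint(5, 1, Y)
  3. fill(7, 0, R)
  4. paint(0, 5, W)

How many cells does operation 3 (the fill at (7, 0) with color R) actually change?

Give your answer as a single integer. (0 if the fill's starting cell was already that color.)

After op 1 fill(4,0,W) [39 cells changed]:
WWWWWW
WWWGGG
WWWGBG
WWWGGG
WWWWWW
WWWWWW
WWWWWW
WWWWWW
After op 2 paint(5,1,Y):
WWWWWW
WWWGGG
WWWGBG
WWWGGG
WWWWWW
WYWWWW
WWWWWW
WWWWWW
After op 3 fill(7,0,R) [38 cells changed]:
RRRRRR
RRRGGG
RRRGBG
RRRGGG
RRRRRR
RYRRRR
RRRRRR
RRRRRR

Answer: 38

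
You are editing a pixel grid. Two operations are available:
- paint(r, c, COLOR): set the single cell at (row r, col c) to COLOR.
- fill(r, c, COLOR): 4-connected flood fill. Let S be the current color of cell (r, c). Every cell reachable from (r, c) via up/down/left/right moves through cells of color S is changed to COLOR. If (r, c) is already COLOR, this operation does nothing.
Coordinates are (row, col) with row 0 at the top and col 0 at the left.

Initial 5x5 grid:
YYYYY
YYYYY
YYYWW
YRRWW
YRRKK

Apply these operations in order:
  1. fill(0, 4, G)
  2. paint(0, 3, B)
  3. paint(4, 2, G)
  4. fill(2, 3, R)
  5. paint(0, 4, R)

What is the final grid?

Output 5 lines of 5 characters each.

After op 1 fill(0,4,G) [15 cells changed]:
GGGGG
GGGGG
GGGWW
GRRWW
GRRKK
After op 2 paint(0,3,B):
GGGBG
GGGGG
GGGWW
GRRWW
GRRKK
After op 3 paint(4,2,G):
GGGBG
GGGGG
GGGWW
GRRWW
GRGKK
After op 4 fill(2,3,R) [4 cells changed]:
GGGBG
GGGGG
GGGRR
GRRRR
GRGKK
After op 5 paint(0,4,R):
GGGBR
GGGGG
GGGRR
GRRRR
GRGKK

Answer: GGGBR
GGGGG
GGGRR
GRRRR
GRGKK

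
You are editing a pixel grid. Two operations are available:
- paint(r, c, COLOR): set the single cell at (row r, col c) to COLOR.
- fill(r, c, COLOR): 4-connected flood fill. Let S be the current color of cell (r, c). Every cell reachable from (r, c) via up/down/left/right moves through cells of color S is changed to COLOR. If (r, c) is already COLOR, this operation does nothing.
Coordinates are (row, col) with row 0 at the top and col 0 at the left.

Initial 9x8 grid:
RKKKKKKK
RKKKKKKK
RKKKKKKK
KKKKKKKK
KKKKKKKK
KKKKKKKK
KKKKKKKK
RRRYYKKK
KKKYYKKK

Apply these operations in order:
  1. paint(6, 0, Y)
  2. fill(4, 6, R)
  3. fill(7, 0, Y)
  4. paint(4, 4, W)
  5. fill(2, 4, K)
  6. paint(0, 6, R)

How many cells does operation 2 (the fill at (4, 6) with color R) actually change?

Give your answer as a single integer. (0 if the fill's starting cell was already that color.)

After op 1 paint(6,0,Y):
RKKKKKKK
RKKKKKKK
RKKKKKKK
KKKKKKKK
KKKKKKKK
KKKKKKKK
YKKKKKKK
RRRYYKKK
KKKYYKKK
After op 2 fill(4,6,R) [58 cells changed]:
RRRRRRRR
RRRRRRRR
RRRRRRRR
RRRRRRRR
RRRRRRRR
RRRRRRRR
YRRRRRRR
RRRYYRRR
KKKYYRRR

Answer: 58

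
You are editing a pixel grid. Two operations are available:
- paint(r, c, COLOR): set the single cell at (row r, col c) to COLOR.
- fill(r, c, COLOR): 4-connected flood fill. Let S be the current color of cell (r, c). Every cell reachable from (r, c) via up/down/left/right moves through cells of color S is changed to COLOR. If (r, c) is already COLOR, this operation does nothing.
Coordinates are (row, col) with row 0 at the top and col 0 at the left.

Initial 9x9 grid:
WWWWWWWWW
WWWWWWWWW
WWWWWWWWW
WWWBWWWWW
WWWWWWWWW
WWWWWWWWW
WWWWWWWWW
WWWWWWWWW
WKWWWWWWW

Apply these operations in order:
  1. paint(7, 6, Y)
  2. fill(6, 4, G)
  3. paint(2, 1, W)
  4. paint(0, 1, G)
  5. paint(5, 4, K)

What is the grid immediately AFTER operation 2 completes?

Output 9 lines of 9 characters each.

Answer: GGGGGGGGG
GGGGGGGGG
GGGGGGGGG
GGGBGGGGG
GGGGGGGGG
GGGGGGGGG
GGGGGGGGG
GGGGGGYGG
GKGGGGGGG

Derivation:
After op 1 paint(7,6,Y):
WWWWWWWWW
WWWWWWWWW
WWWWWWWWW
WWWBWWWWW
WWWWWWWWW
WWWWWWWWW
WWWWWWWWW
WWWWWWYWW
WKWWWWWWW
After op 2 fill(6,4,G) [78 cells changed]:
GGGGGGGGG
GGGGGGGGG
GGGGGGGGG
GGGBGGGGG
GGGGGGGGG
GGGGGGGGG
GGGGGGGGG
GGGGGGYGG
GKGGGGGGG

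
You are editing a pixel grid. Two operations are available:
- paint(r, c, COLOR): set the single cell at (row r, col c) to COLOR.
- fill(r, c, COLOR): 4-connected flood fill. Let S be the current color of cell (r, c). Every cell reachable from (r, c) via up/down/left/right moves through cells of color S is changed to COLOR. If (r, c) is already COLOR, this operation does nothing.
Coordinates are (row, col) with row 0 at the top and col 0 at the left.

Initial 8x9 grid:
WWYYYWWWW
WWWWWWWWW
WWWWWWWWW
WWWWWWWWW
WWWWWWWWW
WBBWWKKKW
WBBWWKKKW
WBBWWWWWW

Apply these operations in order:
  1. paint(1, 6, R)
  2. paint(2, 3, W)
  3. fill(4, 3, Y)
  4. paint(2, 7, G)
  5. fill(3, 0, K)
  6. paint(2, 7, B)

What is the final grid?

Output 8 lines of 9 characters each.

After op 1 paint(1,6,R):
WWYYYWWWW
WWWWWWRWW
WWWWWWWWW
WWWWWWWWW
WWWWWWWWW
WBBWWKKKW
WBBWWKKKW
WBBWWWWWW
After op 2 paint(2,3,W):
WWYYYWWWW
WWWWWWRWW
WWWWWWWWW
WWWWWWWWW
WWWWWWWWW
WBBWWKKKW
WBBWWKKKW
WBBWWWWWW
After op 3 fill(4,3,Y) [56 cells changed]:
YYYYYYYYY
YYYYYYRYY
YYYYYYYYY
YYYYYYYYY
YYYYYYYYY
YBBYYKKKY
YBBYYKKKY
YBBYYYYYY
After op 4 paint(2,7,G):
YYYYYYYYY
YYYYYYRYY
YYYYYYYGY
YYYYYYYYY
YYYYYYYYY
YBBYYKKKY
YBBYYKKKY
YBBYYYYYY
After op 5 fill(3,0,K) [58 cells changed]:
KKKKKKKKK
KKKKKKRKK
KKKKKKKGK
KKKKKKKKK
KKKKKKKKK
KBBKKKKKK
KBBKKKKKK
KBBKKKKKK
After op 6 paint(2,7,B):
KKKKKKKKK
KKKKKKRKK
KKKKKKKBK
KKKKKKKKK
KKKKKKKKK
KBBKKKKKK
KBBKKKKKK
KBBKKKKKK

Answer: KKKKKKKKK
KKKKKKRKK
KKKKKKKBK
KKKKKKKKK
KKKKKKKKK
KBBKKKKKK
KBBKKKKKK
KBBKKKKKK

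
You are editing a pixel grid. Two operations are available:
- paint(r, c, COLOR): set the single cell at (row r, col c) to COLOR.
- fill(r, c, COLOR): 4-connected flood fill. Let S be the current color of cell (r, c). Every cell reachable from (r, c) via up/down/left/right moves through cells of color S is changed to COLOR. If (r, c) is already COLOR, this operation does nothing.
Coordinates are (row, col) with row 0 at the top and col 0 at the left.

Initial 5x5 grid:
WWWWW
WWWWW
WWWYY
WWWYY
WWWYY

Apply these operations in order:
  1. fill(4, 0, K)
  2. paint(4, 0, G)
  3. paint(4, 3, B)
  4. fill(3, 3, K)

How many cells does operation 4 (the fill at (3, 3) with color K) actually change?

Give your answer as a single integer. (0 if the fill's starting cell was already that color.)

Answer: 5

Derivation:
After op 1 fill(4,0,K) [19 cells changed]:
KKKKK
KKKKK
KKKYY
KKKYY
KKKYY
After op 2 paint(4,0,G):
KKKKK
KKKKK
KKKYY
KKKYY
GKKYY
After op 3 paint(4,3,B):
KKKKK
KKKKK
KKKYY
KKKYY
GKKBY
After op 4 fill(3,3,K) [5 cells changed]:
KKKKK
KKKKK
KKKKK
KKKKK
GKKBK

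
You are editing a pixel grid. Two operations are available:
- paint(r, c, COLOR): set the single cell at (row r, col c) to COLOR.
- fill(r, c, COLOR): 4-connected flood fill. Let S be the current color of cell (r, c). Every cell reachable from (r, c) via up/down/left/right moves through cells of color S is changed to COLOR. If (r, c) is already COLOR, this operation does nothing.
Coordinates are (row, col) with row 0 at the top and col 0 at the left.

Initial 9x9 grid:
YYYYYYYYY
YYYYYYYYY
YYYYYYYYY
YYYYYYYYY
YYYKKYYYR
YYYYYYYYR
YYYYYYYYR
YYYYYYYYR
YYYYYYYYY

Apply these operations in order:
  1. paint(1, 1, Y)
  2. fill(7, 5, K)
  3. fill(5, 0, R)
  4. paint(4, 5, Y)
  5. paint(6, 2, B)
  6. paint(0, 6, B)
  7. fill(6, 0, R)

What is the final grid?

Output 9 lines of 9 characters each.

After op 1 paint(1,1,Y):
YYYYYYYYY
YYYYYYYYY
YYYYYYYYY
YYYYYYYYY
YYYKKYYYR
YYYYYYYYR
YYYYYYYYR
YYYYYYYYR
YYYYYYYYY
After op 2 fill(7,5,K) [75 cells changed]:
KKKKKKKKK
KKKKKKKKK
KKKKKKKKK
KKKKKKKKK
KKKKKKKKR
KKKKKKKKR
KKKKKKKKR
KKKKKKKKR
KKKKKKKKK
After op 3 fill(5,0,R) [77 cells changed]:
RRRRRRRRR
RRRRRRRRR
RRRRRRRRR
RRRRRRRRR
RRRRRRRRR
RRRRRRRRR
RRRRRRRRR
RRRRRRRRR
RRRRRRRRR
After op 4 paint(4,5,Y):
RRRRRRRRR
RRRRRRRRR
RRRRRRRRR
RRRRRRRRR
RRRRRYRRR
RRRRRRRRR
RRRRRRRRR
RRRRRRRRR
RRRRRRRRR
After op 5 paint(6,2,B):
RRRRRRRRR
RRRRRRRRR
RRRRRRRRR
RRRRRRRRR
RRRRRYRRR
RRRRRRRRR
RRBRRRRRR
RRRRRRRRR
RRRRRRRRR
After op 6 paint(0,6,B):
RRRRRRBRR
RRRRRRRRR
RRRRRRRRR
RRRRRRRRR
RRRRRYRRR
RRRRRRRRR
RRBRRRRRR
RRRRRRRRR
RRRRRRRRR
After op 7 fill(6,0,R) [0 cells changed]:
RRRRRRBRR
RRRRRRRRR
RRRRRRRRR
RRRRRRRRR
RRRRRYRRR
RRRRRRRRR
RRBRRRRRR
RRRRRRRRR
RRRRRRRRR

Answer: RRRRRRBRR
RRRRRRRRR
RRRRRRRRR
RRRRRRRRR
RRRRRYRRR
RRRRRRRRR
RRBRRRRRR
RRRRRRRRR
RRRRRRRRR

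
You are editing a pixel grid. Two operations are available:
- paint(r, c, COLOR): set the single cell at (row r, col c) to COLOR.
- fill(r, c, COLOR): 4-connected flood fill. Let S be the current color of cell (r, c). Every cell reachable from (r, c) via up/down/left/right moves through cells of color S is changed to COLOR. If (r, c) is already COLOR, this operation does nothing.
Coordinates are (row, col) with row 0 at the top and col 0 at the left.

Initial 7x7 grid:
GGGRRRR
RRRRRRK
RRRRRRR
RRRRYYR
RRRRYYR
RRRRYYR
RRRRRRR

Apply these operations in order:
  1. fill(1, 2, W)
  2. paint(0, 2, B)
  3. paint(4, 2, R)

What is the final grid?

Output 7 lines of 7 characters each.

After op 1 fill(1,2,W) [39 cells changed]:
GGGWWWW
WWWWWWK
WWWWWWW
WWWWYYW
WWWWYYW
WWWWYYW
WWWWWWW
After op 2 paint(0,2,B):
GGBWWWW
WWWWWWK
WWWWWWW
WWWWYYW
WWWWYYW
WWWWYYW
WWWWWWW
After op 3 paint(4,2,R):
GGBWWWW
WWWWWWK
WWWWWWW
WWWWYYW
WWRWYYW
WWWWYYW
WWWWWWW

Answer: GGBWWWW
WWWWWWK
WWWWWWW
WWWWYYW
WWRWYYW
WWWWYYW
WWWWWWW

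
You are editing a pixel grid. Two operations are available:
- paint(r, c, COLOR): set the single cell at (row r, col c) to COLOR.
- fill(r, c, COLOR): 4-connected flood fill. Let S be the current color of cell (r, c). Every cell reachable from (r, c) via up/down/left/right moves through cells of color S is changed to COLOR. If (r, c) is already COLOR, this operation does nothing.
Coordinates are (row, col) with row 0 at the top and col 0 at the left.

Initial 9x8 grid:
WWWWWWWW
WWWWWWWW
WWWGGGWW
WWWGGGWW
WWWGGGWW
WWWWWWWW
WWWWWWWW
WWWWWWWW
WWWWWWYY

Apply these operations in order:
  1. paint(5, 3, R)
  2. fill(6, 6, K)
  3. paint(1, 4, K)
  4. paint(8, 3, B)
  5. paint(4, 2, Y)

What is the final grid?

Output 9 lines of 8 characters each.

Answer: KKKKKKKK
KKKKKKKK
KKKGGGKK
KKKGGGKK
KKYGGGKK
KKKRKKKK
KKKKKKKK
KKKKKKKK
KKKBKKYY

Derivation:
After op 1 paint(5,3,R):
WWWWWWWW
WWWWWWWW
WWWGGGWW
WWWGGGWW
WWWGGGWW
WWWRWWWW
WWWWWWWW
WWWWWWWW
WWWWWWYY
After op 2 fill(6,6,K) [60 cells changed]:
KKKKKKKK
KKKKKKKK
KKKGGGKK
KKKGGGKK
KKKGGGKK
KKKRKKKK
KKKKKKKK
KKKKKKKK
KKKKKKYY
After op 3 paint(1,4,K):
KKKKKKKK
KKKKKKKK
KKKGGGKK
KKKGGGKK
KKKGGGKK
KKKRKKKK
KKKKKKKK
KKKKKKKK
KKKKKKYY
After op 4 paint(8,3,B):
KKKKKKKK
KKKKKKKK
KKKGGGKK
KKKGGGKK
KKKGGGKK
KKKRKKKK
KKKKKKKK
KKKKKKKK
KKKBKKYY
After op 5 paint(4,2,Y):
KKKKKKKK
KKKKKKKK
KKKGGGKK
KKKGGGKK
KKYGGGKK
KKKRKKKK
KKKKKKKK
KKKKKKKK
KKKBKKYY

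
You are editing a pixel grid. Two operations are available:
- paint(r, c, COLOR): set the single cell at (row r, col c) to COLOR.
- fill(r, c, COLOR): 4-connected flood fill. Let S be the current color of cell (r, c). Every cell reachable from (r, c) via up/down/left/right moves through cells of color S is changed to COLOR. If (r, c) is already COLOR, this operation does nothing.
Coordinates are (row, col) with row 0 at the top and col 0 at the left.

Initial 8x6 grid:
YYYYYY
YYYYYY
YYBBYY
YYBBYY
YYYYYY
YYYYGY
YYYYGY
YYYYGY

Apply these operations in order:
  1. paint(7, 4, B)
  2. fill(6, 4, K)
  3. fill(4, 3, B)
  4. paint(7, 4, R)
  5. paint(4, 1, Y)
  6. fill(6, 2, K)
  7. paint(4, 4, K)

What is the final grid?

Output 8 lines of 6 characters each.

After op 1 paint(7,4,B):
YYYYYY
YYYYYY
YYBBYY
YYBBYY
YYYYYY
YYYYGY
YYYYGY
YYYYBY
After op 2 fill(6,4,K) [2 cells changed]:
YYYYYY
YYYYYY
YYBBYY
YYBBYY
YYYYYY
YYYYKY
YYYYKY
YYYYBY
After op 3 fill(4,3,B) [41 cells changed]:
BBBBBB
BBBBBB
BBBBBB
BBBBBB
BBBBBB
BBBBKB
BBBBKB
BBBBBB
After op 4 paint(7,4,R):
BBBBBB
BBBBBB
BBBBBB
BBBBBB
BBBBBB
BBBBKB
BBBBKB
BBBBRB
After op 5 paint(4,1,Y):
BBBBBB
BBBBBB
BBBBBB
BBBBBB
BYBBBB
BBBBKB
BBBBKB
BBBBRB
After op 6 fill(6,2,K) [44 cells changed]:
KKKKKK
KKKKKK
KKKKKK
KKKKKK
KYKKKK
KKKKKK
KKKKKK
KKKKRK
After op 7 paint(4,4,K):
KKKKKK
KKKKKK
KKKKKK
KKKKKK
KYKKKK
KKKKKK
KKKKKK
KKKKRK

Answer: KKKKKK
KKKKKK
KKKKKK
KKKKKK
KYKKKK
KKKKKK
KKKKKK
KKKKRK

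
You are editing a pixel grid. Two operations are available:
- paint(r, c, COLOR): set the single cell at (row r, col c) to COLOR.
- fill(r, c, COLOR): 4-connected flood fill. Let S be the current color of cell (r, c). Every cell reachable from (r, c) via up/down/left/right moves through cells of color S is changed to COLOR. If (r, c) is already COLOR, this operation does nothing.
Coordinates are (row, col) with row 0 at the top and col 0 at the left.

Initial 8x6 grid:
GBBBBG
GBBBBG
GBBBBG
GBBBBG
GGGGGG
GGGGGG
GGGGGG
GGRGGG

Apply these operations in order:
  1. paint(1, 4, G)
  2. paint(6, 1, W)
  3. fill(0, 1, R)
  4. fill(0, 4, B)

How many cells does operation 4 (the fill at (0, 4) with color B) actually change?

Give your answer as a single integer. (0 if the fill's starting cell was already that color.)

Answer: 15

Derivation:
After op 1 paint(1,4,G):
GBBBBG
GBBBGG
GBBBBG
GBBBBG
GGGGGG
GGGGGG
GGGGGG
GGRGGG
After op 2 paint(6,1,W):
GBBBBG
GBBBGG
GBBBBG
GBBBBG
GGGGGG
GGGGGG
GWGGGG
GGRGGG
After op 3 fill(0,1,R) [15 cells changed]:
GRRRRG
GRRRGG
GRRRRG
GRRRRG
GGGGGG
GGGGGG
GWGGGG
GGRGGG
After op 4 fill(0,4,B) [15 cells changed]:
GBBBBG
GBBBGG
GBBBBG
GBBBBG
GGGGGG
GGGGGG
GWGGGG
GGRGGG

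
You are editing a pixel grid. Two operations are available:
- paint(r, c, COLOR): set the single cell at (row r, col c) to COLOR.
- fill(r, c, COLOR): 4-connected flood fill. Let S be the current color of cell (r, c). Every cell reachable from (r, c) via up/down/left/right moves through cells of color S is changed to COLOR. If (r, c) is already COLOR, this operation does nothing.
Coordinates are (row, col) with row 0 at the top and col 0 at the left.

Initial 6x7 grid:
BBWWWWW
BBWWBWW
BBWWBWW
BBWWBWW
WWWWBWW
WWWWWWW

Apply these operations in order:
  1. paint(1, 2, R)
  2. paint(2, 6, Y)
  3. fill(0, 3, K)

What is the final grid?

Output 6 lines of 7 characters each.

Answer: BBKKKKK
BBRKBKK
BBKKBKY
BBKKBKK
KKKKBKK
KKKKKKK

Derivation:
After op 1 paint(1,2,R):
BBWWWWW
BBRWBWW
BBWWBWW
BBWWBWW
WWWWBWW
WWWWWWW
After op 2 paint(2,6,Y):
BBWWWWW
BBRWBWW
BBWWBWY
BBWWBWW
WWWWBWW
WWWWWWW
After op 3 fill(0,3,K) [28 cells changed]:
BBKKKKK
BBRKBKK
BBKKBKY
BBKKBKK
KKKKBKK
KKKKKKK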